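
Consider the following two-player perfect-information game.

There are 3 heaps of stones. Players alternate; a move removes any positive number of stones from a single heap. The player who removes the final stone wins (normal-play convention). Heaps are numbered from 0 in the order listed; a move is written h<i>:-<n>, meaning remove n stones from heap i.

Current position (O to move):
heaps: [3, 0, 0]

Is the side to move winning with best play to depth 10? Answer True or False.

O winning at [(3,0,0)]: True

[(3,0,0)] O move#1: h0:-1:-1/(2,0,0), h0:-2:-1/(1,0,0), h0:-3:+1/(0,0,0)*
[(0,0,0)] end (terminal -1, X#2); searched (3,0,0) to 10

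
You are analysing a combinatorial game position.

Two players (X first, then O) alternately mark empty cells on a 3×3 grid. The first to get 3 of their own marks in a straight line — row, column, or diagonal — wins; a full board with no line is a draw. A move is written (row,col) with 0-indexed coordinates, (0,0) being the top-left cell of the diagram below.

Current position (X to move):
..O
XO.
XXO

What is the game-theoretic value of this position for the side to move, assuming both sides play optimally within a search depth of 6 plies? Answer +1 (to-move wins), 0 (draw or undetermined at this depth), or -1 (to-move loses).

value(..O/XO./XXO, X) = +1

ply 1, X at ..O/XO./XXO | (0,0)=+1→X.O/XO./XXO*; (0,1)=-1→.XO/XO./XXO; (1,2)=-1→..O/XOX/XXO
ply 2: X.O/XO./XXO is terminal -1 (O); from ..O/XO./XXO depth 6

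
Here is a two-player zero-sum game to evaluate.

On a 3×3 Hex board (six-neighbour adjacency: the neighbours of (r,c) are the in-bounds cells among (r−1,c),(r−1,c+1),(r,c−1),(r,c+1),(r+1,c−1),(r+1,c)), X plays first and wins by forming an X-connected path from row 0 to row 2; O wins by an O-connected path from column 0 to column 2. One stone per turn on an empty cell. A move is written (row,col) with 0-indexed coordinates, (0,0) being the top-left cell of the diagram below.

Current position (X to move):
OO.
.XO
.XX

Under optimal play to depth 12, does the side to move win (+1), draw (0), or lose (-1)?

value(OO./.XO/.XX, X) = +1

p1 X@[OO./.XO/.XX]: (0,2)[OOX/.XO/.XX]+1* (1,0)[OO./XXO/.XX]-1 (2,0)[OO./.XO/XXX]-1
p2 O@[OOX/.XO/.XX] terminal -1; root [OO./.XO/.XX] d12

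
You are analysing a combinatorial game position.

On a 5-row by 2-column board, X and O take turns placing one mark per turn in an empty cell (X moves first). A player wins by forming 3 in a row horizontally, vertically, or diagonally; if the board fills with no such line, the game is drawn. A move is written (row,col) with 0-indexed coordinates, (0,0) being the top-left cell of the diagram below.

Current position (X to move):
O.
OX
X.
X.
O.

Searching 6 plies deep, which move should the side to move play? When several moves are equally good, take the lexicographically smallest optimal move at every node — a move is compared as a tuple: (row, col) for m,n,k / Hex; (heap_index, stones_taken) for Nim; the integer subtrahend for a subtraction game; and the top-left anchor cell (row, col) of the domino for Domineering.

X's best at [O./OX/X./X./O.]: (2,1)

ply 1, X at O./OX/X./X./O. | (0,1)=+0→OX/OX/X./X./O.; (2,1)=+1→O./OX/XX/X./O.*; (3,1)=+0→O./OX/X./XX/O.; (4,1)=+0→O./OX/X./X./OX
ply 2, O at O./OX/XX/X./O. | (0,1)=-1→OO/OX/XX/X./O.*; (3,1)=-1→O./OX/XX/XO/O.; (4,1)=-1→O./OX/XX/X./OO
ply 3, X at OO/OX/XX/X./O. | (3,1)=+1→OO/OX/XX/XX/O.*; (4,1)=+0→OO/OX/XX/X./OX
ply 4: OO/OX/XX/XX/O. is terminal -1 (O); from O./OX/X./X./O. depth 6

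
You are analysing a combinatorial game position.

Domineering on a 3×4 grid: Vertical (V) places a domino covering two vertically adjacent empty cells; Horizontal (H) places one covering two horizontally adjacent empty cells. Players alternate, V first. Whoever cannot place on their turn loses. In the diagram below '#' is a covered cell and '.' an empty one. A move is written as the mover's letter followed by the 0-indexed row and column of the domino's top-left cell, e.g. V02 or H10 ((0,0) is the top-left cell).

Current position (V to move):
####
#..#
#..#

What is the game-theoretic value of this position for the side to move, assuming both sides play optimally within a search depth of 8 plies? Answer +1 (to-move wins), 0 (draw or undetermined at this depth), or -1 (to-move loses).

value(####/#..#/#..#, V) = +1

ply 1, V at ####/#..#/#..# | V11=+1→####/##.#/##.#*; V12=+1→####/#.##/#.##
ply 2: ####/##.#/##.# is terminal -1 (H); from ####/#..#/#..# depth 8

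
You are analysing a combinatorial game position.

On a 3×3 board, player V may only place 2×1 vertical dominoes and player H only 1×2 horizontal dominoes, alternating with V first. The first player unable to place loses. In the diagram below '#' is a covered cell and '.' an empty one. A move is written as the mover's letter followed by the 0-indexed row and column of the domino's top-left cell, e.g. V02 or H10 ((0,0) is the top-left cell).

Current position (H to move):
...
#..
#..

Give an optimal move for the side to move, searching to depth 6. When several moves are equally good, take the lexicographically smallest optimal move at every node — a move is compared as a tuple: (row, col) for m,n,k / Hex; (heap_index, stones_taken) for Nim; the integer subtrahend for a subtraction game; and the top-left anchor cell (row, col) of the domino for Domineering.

[.../#../#..] H move#1: H00:-1/##./#../#.., H01:-1/.##/#../#.., H11:+1/.../###/#..*, H21:-1/.../#../###
[.../###/#..] end (terminal -1, V#2); searched .../#../#.. to 6

H's best at [.../#../#..]: H11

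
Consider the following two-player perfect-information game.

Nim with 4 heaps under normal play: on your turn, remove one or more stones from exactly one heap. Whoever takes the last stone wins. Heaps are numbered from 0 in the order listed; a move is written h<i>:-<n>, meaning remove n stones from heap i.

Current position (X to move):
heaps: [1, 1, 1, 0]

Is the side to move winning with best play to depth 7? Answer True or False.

[(1,1,1,0)] X move#1: h0:-1:+1/(0,1,1,0)*, h1:-1:+1/(1,0,1,0), h2:-1:+1/(1,1,0,0)
[(0,1,1,0)] O move#2: h1:-1:-1/(0,0,1,0)*, h2:-1:-1/(0,1,0,0)
[(0,0,1,0)] X move#3: h2:-1:+1/(0,0,0,0)*
[(0,0,0,0)] end (terminal -1, O#4); searched (1,1,1,0) to 7

X winning at [(1,1,1,0)]: True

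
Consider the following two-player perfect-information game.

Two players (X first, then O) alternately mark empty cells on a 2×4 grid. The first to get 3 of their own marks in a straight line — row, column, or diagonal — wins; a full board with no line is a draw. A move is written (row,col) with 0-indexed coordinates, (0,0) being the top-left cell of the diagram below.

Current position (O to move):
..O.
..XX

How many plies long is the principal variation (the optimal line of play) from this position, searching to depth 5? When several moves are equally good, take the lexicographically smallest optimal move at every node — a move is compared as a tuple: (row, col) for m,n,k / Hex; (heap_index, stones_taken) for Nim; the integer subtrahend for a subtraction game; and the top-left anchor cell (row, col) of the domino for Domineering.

p1 O@[..O./..XX]: (0,0)[O.O./..XX]-1 (0,1)[.OO./..XX]-1 (0,3)[..OO/..XX]-1 (1,0)[..O./O.XX]-1 (1,1)[..O./.OXX]+0*
p2 X@[..O./.OXX]: (0,0)[X.O./.OXX]+0* (0,1)[.XO./.OXX]+0 (0,3)[..OX/.OXX]+0 (1,0)[..O./XOXX]-1
p3 O@[X.O./.OXX]: (0,1)[XOO./.OXX]+0* (0,3)[X.OO/.OXX]+0 (1,0)[X.O./OOXX]+0
p4 X@[XOO./.OXX]: (0,3)[XOOX/.OXX]+0* (1,0)[XOO./XOXX]-1
p5 O@[XOOX/.OXX]: (1,0)[XOOX/OOXX]+0*
p6 X@[XOOX/OOXX] terminal +0; root [..O./..XX] d5

PV length from [..O./..XX]: 5 plies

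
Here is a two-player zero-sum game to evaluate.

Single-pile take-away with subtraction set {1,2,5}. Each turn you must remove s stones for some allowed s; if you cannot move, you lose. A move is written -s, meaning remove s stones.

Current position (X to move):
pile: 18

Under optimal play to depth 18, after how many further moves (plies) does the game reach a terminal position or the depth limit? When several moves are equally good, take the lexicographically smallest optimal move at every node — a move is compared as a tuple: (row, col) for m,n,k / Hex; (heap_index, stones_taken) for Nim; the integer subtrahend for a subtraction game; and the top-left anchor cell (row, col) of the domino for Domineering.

ply 1, X at 18 | -1=-1→17*; -2=-1→16; -5=-1→13
ply 2, O at 17 | -1=-1→16; -2=+1→15*; -5=+1→12
ply 3, X at 15 | -1=-1→14*; -2=-1→13; -5=-1→10
ply 4, O at 14 | -1=-1→13; -2=+1→12*; -5=+1→9
ply 5, X at 12 | -1=-1→11*; -2=-1→10; -5=-1→7
ply 6, O at 11 | -1=-1→10; -2=+1→9*; -5=+1→6
ply 7, X at 9 | -1=-1→8*; -2=-1→7; -5=-1→4
ply 8, O at 8 | -1=-1→7; -2=+1→6*; -5=+1→3
ply 9, X at 6 | -1=-1→5*; -2=-1→4; -5=-1→1
ply 10, O at 5 | -1=-1→4; -2=+1→3*; -5=+1→0
ply 11, X at 3 | -1=-1→2*; -2=-1→1
ply 12, O at 2 | -1=-1→1; -2=+1→0*
ply 13: 0 is terminal -1 (X); from 18 depth 18

PV length from [18]: 12 plies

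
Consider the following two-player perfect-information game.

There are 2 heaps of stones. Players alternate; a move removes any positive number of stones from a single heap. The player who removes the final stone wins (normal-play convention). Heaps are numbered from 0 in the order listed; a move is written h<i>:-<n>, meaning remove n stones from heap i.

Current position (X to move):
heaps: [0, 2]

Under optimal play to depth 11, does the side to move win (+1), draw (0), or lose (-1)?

value((0,2), X) = +1

ply 1, X at (0,2) | h1:-1=-1→(0,1); h1:-2=+1→(0,0)*
ply 2: (0,0) is terminal -1 (O); from (0,2) depth 11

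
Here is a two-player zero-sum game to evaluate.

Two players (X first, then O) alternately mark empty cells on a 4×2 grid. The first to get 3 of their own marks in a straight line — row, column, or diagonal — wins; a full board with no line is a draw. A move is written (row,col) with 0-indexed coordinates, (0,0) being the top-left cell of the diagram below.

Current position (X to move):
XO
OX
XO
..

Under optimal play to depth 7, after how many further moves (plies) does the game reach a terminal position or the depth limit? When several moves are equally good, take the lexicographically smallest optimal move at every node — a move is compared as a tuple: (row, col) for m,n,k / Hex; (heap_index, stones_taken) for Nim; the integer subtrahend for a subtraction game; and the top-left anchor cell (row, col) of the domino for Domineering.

PV length from [XO/OX/XO/..]: 2 plies

[XO/OX/XO/..] X move#1: (3,0):+0/XO/OX/XO/X.*, (3,1):+0/XO/OX/XO/.X
[XO/OX/XO/X.] O move#2: (3,1):+0/XO/OX/XO/XO*
[XO/OX/XO/XO] end (terminal +0, X#3); searched XO/OX/XO/.. to 7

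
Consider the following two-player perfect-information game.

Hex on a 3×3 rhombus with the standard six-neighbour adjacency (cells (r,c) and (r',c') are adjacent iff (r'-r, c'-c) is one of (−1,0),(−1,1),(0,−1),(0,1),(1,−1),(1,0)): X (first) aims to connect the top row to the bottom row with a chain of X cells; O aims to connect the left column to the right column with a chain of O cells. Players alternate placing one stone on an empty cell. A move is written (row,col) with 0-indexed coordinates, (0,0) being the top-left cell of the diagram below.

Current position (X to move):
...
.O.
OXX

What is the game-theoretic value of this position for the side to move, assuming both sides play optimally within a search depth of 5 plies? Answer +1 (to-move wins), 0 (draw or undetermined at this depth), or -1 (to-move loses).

value(.../.O./OXX, X) = -1

[.../.O./OXX] X move#1: (0,0):-1/X../.O./OXX*, (0,1):-1/.X./.O./OXX, (0,2):-1/..X/.O./OXX, (1,0):-1/.../XO./OXX, (1,2):-1/.../.OX/OXX
[X../.O./OXX] O move#2: (0,1):+1/XO./.O./OXX*, (0,2):+1/X.O/.O./OXX, (1,0):+1/X../OO./OXX, (1,2):+1/X../.OO/OXX
[XO./.O./OXX] X move#3: (0,2):-1/XOX/.O./OXX*, (1,0):-1/XO./XO./OXX, (1,2):-1/XO./.OX/OXX
[XOX/.O./OXX] O move#4: (1,0):-1/XOX/OO./OXX, (1,2):+1/XOX/.OO/OXX*
[XOX/.OO/OXX] end (terminal -1, X#5); searched .../.O./OXX to 5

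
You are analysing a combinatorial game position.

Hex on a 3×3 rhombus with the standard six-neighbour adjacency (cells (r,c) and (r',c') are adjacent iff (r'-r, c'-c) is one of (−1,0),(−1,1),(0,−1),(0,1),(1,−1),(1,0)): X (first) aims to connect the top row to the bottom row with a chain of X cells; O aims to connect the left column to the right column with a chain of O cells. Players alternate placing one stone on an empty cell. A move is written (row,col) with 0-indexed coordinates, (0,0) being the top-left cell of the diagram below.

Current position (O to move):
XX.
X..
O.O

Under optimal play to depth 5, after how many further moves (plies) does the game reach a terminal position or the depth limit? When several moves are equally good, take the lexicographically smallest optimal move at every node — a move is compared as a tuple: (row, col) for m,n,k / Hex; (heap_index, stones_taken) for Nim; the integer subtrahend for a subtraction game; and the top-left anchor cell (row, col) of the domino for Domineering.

[XX./X../O.O] O move#1: (0,2):+1/XXO/X../O.O*, (1,1):+1/XX./XO./O.O, (1,2):+1/XX./X.O/O.O, (2,1):+1/XX./X../OOO
[XXO/X../O.O] X move#2: (1,1):-1/XXO/XX./O.O*, (1,2):-1/XXO/X.X/O.O, (2,1):-1/XXO/X../OXO
[XXO/XX./O.O] O move#3: (1,2):-1/XXO/XXO/O.O, (2,1):+1/XXO/XX./OOO*
[XXO/XX./OOO] end (terminal -1, X#4); searched XX./X../O.O to 5

PV length from [XX./X../O.O]: 3 plies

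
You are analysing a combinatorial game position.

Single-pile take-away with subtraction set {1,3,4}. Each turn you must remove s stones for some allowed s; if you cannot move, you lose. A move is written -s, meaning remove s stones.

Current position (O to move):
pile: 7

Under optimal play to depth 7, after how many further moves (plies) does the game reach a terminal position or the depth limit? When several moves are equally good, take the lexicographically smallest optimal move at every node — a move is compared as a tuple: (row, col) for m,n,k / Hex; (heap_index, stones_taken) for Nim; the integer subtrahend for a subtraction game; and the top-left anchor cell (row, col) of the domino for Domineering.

[7] O move#1: -1:-1/6*, -3:-1/4, -4:-1/3
[6] X move#2: -1:-1/5, -3:-1/3, -4:+1/2*
[2] O move#3: -1:-1/1*
[1] X move#4: -1:+1/0*
[0] end (terminal -1, O#5); searched 7 to 7

PV length from [7]: 4 plies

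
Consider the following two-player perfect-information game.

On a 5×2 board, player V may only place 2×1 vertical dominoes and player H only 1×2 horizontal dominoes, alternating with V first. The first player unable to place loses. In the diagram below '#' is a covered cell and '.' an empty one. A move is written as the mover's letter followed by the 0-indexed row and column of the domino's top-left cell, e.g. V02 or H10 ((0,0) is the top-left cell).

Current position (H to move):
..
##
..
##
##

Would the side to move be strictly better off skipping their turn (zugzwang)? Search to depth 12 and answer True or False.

zugzwang(../##/../##/##, H) = False

p1 H@[../##/../##/##]: H00[##/##/../##/##]+1* H20[../##/##/##/##]+1
p2 V@[##/##/../##/##] terminal -1; root [../##/../##/##] d12
if H skipped the turn, V would face:
~ p1 V@[../##/../##/##] terminal -1; root [../##/../##/##] d12
compare (H): move=+1 vs pass=+1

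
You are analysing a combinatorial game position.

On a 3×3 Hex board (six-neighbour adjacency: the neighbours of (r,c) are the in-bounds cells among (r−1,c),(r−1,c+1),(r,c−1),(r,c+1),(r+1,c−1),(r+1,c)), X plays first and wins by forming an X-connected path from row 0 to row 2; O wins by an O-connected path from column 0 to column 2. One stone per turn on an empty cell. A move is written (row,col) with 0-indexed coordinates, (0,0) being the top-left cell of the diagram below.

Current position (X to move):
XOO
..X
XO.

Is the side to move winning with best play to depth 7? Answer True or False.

X winning at [XOO/..X/XO.]: True

[XOO/..X/XO.] X move#1: (1,0):+1/XOO/X.X/XO.*, (1,1):-1/XOO/.XX/XO., (2,2):-1/XOO/..X/XOX
[XOO/X.X/XO.] end (terminal -1, O#2); searched XOO/..X/XO. to 7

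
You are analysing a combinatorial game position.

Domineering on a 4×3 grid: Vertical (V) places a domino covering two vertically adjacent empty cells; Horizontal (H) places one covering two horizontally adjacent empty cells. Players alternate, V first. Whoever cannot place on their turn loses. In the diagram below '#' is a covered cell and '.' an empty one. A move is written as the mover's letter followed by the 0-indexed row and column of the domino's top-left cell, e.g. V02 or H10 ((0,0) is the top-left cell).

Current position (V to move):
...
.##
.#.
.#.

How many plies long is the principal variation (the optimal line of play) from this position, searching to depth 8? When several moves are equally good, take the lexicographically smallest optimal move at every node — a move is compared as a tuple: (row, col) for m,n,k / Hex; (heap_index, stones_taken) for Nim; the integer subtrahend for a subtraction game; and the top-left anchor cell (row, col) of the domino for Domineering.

ply 1, V at .../.##/.#./.#. | V00=+1→#../###/.#./.#.*; V10=+1→.../###/##./.#.; V20=+1→.../.##/##./##.; V22=+1→.../.##/.##/.##
ply 2, H at #../###/.#./.#. | H01=-1→###/###/.#./.#.*
ply 3, V at ###/###/.#./.#. | V20=+1→###/###/##./##.*; V22=+1→###/###/.##/.##
ply 4: ###/###/##./##. is terminal -1 (H); from .../.##/.#./.#. depth 8

PV length from [.../.##/.#./.#.]: 3 plies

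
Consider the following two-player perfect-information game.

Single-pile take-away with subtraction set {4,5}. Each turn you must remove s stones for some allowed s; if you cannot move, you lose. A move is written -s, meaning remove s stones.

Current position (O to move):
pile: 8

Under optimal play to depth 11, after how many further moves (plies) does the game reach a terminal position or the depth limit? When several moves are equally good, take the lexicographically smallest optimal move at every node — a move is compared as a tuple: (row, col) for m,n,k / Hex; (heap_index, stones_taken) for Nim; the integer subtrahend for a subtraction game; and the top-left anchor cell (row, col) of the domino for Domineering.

PV length from [8]: 1 ply

ply 1, O at 8 | -4=-1→4; -5=+1→3*
ply 2: 3 is terminal -1 (X); from 8 depth 11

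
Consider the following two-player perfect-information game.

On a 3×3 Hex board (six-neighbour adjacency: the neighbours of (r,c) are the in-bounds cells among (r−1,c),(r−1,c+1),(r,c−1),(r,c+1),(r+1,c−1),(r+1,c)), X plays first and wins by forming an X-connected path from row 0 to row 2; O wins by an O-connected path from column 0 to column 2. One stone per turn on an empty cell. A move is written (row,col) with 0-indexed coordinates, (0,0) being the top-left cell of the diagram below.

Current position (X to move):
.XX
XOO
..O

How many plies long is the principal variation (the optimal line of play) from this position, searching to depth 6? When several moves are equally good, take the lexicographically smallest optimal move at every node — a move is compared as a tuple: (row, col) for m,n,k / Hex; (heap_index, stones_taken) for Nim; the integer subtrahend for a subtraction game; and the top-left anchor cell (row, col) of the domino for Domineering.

[.XX/XOO/..O] X move#1: (0,0):-1/XXX/XOO/..O, (2,0):+1/.XX/XOO/X.O*, (2,1):-1/.XX/XOO/.XO
[.XX/XOO/X.O] end (terminal -1, O#2); searched .XX/XOO/..O to 6

PV length from [.XX/XOO/..O]: 1 ply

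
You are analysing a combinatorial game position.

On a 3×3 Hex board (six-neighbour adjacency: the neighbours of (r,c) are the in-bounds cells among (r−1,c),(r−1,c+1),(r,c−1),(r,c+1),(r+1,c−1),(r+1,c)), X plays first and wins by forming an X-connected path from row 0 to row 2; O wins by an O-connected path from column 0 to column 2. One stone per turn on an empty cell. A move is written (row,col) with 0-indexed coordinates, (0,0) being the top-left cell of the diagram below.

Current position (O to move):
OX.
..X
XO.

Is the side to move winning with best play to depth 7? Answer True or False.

O winning at [OX./..X/XO.]: False

p1 O@[OX./..X/XO.]: (0,2)[OXO/..X/XO.]-1* (1,0)[OX./O.X/XO.]-1 (1,1)[OX./.OX/XO.]-1 (2,2)[OX./..X/XOO]-1
p2 X@[OXO/..X/XO.]: (1,0)[OXO/X.X/XO.]+1* (1,1)[OXO/.XX/XO.]+1 (2,2)[OXO/..X/XOX]+1
p3 O@[OXO/X.X/XO.] terminal -1; root [OX./..X/XO.] d7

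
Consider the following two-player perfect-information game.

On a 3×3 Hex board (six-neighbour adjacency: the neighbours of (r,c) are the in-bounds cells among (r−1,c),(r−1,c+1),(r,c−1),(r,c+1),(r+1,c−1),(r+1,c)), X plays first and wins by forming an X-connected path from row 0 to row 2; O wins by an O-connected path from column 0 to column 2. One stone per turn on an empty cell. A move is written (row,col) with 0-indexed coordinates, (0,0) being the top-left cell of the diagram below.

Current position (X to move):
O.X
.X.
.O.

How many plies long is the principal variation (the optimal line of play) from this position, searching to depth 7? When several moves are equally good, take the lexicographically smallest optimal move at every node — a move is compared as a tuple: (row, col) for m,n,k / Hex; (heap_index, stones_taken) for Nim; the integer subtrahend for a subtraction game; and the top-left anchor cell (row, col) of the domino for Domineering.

p1 X@[O.X/.X./.O.]: (0,1)[OXX/.X./.O.]-1 (1,0)[O.X/XX./.O.]-1 (1,2)[O.X/.XX/.O.]+1* (2,0)[O.X/.X./XO.]+1 (2,2)[O.X/.X./.OX]+1
p2 O@[O.X/.XX/.O.]: (0,1)[OOX/.XX/.O.]-1* (1,0)[O.X/OXX/.O.]-1 (2,0)[O.X/.XX/OO.]-1 (2,2)[O.X/.XX/.OO]-1
p3 X@[OOX/.XX/.O.]: (1,0)[OOX/XXX/.O.]+1* (2,0)[OOX/.XX/XO.]+1 (2,2)[OOX/.XX/.OX]+1
p4 O@[OOX/XXX/.O.]: (2,0)[OOX/XXX/OO.]-1* (2,2)[OOX/XXX/.OO]-1
p5 X@[OOX/XXX/OO.]: (2,2)[OOX/XXX/OOX]+1*
p6 O@[OOX/XXX/OOX] terminal -1; root [O.X/.X./.O.] d7

PV length from [O.X/.X./.O.]: 5 plies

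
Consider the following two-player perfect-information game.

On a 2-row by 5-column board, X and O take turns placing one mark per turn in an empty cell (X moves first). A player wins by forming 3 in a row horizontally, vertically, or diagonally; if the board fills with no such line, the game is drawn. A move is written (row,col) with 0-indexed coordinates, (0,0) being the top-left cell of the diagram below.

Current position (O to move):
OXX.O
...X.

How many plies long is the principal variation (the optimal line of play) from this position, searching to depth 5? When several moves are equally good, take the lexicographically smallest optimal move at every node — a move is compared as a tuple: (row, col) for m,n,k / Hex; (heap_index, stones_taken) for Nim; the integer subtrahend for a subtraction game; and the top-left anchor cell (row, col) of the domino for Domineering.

ply 1, O at OXX.O/...X. | (0,3)=-1→OXXOO/...X.*; (1,0)=-1→OXX.O/O..X.; (1,1)=-1→OXX.O/.O.X.; (1,2)=-1→OXX.O/..OX.; (1,4)=-1→OXX.O/...XO
ply 2, X at OXXOO/...X. | (1,0)=+0→OXXOO/X..X.; (1,1)=+0→OXXOO/.X.X.; (1,2)=+1→OXXOO/..XX.*; (1,4)=+0→OXXOO/...XX
ply 3, O at OXXOO/..XX. | (1,0)=-1→OXXOO/O.XX.*; (1,1)=-1→OXXOO/.OXX.; (1,4)=-1→OXXOO/..XXO
ply 4, X at OXXOO/O.XX. | (1,1)=+1→OXXOO/OXXX.*; (1,4)=+1→OXXOO/O.XXX
ply 5: OXXOO/OXXX. is terminal -1 (O); from OXX.O/...X. depth 5

PV length from [OXX.O/...X.]: 4 plies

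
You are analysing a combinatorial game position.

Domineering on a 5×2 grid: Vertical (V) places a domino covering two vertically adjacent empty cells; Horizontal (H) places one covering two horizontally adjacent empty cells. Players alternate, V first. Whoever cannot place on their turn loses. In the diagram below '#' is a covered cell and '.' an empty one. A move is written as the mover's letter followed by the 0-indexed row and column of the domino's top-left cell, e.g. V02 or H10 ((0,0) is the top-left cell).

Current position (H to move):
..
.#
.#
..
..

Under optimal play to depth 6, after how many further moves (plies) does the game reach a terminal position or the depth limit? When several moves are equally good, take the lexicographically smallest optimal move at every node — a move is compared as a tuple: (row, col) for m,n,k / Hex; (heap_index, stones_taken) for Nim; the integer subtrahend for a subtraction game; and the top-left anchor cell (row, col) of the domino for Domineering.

PV length from [../.#/.#/../..]: 3 plies

[../.#/.#/../..] H move#1: H00:-1/##/.#/.#/../.., H30:+1/../.#/.#/##/..*, H40:+1/../.#/.#/../##
[../.#/.#/##/..] V move#2: V00:-1/#./##/.#/##/..*, V10:-1/../##/##/##/..
[#./##/.#/##/..] H move#3: H40:+1/#./##/.#/##/##*
[#./##/.#/##/##] end (terminal -1, V#4); searched ../.#/.#/../.. to 6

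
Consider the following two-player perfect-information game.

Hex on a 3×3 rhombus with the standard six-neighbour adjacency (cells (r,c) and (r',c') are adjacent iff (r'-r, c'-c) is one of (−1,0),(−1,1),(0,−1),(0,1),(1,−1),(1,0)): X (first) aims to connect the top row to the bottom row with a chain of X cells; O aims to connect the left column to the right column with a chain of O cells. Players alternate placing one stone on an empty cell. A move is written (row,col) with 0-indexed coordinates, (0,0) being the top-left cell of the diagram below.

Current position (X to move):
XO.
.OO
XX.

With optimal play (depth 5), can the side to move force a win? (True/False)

ply 1, X at XO./.OO/XX. | (0,2)=-1→XOX/.OO/XX.; (1,0)=+1→XO./XOO/XX.*; (2,2)=-1→XO./.OO/XXX
ply 2: XO./XOO/XX. is terminal -1 (O); from XO./.OO/XX. depth 5

X winning at [XO./.OO/XX.]: True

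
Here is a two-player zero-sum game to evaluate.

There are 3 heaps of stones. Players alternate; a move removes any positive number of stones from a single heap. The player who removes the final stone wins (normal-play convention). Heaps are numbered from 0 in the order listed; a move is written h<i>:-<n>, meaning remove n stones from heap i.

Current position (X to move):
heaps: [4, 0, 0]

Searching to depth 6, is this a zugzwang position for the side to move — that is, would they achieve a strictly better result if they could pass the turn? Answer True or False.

zugzwang((4,0,0), X) = False

[(4,0,0)] X move#1: h0:-1:-1/(3,0,0), h0:-2:-1/(2,0,0), h0:-3:-1/(1,0,0), h0:-4:+1/(0,0,0)*
[(0,0,0)] end (terminal -1, O#2); searched (4,0,0) to 6
if X skipped the turn, O would face:
~ [(4,0,0)] O move#1: h0:-1:-1/(3,0,0), h0:-2:-1/(2,0,0), h0:-3:-1/(1,0,0), h0:-4:+1/(0,0,0)*
~ [(0,0,0)] end (terminal -1, X#2); searched (4,0,0) to 6
compare (X): move=+1 vs pass=-1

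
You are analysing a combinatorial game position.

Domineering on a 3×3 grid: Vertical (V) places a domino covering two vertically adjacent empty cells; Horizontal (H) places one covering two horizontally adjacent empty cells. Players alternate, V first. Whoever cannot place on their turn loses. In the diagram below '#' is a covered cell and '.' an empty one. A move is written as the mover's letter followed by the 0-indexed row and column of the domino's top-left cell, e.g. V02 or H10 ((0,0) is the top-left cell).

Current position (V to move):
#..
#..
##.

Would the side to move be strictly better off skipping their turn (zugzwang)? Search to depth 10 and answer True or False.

zugzwang(#../#../##., V) = False

p1 V@[#../#../##.]: V01[##./##./##.]+1* V02[#.#/#.#/##.]+1 V12[#../#.#/###]-1
p2 H@[##./##./##.] terminal -1; root [#../#../##.] d10
pass branch (H moves first from the same position):
  | p1 H@[#../#../##.]: H01[###/#../##.]-1 H11[#../###/##.]+1*
  | p2 V@[#../###/##.] terminal -1; root [#../#../##.] d10
V moving scores +1; V passing scores -1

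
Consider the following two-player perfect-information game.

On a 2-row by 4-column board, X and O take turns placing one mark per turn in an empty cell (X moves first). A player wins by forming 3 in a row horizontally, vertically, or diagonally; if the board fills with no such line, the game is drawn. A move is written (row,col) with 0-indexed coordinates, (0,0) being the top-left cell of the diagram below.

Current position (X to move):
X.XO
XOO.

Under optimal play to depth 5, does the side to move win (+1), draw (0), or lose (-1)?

p1 X@[X.XO/XOO.]: (0,1)[XXXO/XOO.]+1* (1,3)[X.XO/XOOX]+0
p2 O@[XXXO/XOO.] terminal -1; root [X.XO/XOO.] d5

value(X.XO/XOO., X) = +1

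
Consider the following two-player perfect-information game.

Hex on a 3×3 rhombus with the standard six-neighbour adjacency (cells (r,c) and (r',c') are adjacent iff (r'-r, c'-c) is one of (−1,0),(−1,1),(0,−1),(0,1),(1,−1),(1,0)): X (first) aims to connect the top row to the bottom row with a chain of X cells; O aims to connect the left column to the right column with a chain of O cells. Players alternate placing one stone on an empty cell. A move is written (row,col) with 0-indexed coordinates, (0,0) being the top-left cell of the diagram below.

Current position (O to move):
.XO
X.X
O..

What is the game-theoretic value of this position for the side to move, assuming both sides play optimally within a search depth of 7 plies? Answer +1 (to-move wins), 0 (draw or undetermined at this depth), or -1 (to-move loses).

value(.XO/X.X/O.., O) = +1

[.XO/X.X/O..] O move#1: (0,0):-1/OXO/X.X/O.., (1,1):+1/.XO/XOX/O..*, (2,1):+1/.XO/X.X/OO., (2,2):+1/.XO/X.X/O.O
[.XO/XOX/O..] end (terminal -1, X#2); searched .XO/X.X/O.. to 7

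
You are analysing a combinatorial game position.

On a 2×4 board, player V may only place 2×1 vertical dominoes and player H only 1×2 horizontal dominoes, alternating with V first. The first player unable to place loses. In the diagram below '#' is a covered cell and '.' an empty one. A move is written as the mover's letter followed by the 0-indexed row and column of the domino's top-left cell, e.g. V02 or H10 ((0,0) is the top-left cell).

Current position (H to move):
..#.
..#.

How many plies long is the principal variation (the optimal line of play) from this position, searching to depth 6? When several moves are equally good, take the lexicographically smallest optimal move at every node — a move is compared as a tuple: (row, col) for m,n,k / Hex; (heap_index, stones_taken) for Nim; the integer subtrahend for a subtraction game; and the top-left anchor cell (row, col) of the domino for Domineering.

[..#./..#.] H move#1: H00:+1/###./..#.*, H10:+1/..#./###.
[###./..#.] V move#2: V03:-1/####/..##*
[####/..##] H move#3: H10:+1/####/####*
[####/####] end (terminal -1, V#4); searched ..#./..#. to 6

PV length from [..#./..#.]: 3 plies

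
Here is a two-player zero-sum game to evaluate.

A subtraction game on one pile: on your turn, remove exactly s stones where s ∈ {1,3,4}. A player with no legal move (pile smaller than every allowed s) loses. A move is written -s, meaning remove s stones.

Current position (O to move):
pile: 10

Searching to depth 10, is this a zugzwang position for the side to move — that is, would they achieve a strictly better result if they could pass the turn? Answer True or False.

zugzwang(10, O) = False

ply 1, O at 10 | -1=+1→9*; -3=+1→7; -4=-1→6
ply 2, X at 9 | -1=-1→8*; -3=-1→6; -4=-1→5
ply 3, O at 8 | -1=+1→7*; -3=-1→5; -4=-1→4
ply 4, X at 7 | -1=-1→6*; -3=-1→4; -4=-1→3
ply 5, O at 6 | -1=-1→5; -3=-1→3; -4=+1→2*
ply 6, X at 2 | -1=-1→1*
ply 7, O at 1 | -1=+1→0*
ply 8: 0 is terminal -1 (X); from 10 depth 10
if O skipped the turn, X would face:
~ ply 1, X at 10 | -1=+1→9*; -3=+1→7; -4=-1→6
~ ply 2, O at 9 | -1=-1→8*; -3=-1→6; -4=-1→5
~ ply 3, X at 8 | -1=+1→7*; -3=-1→5; -4=-1→4
~ ply 4, O at 7 | -1=-1→6*; -3=-1→4; -4=-1→3
~ ply 5, X at 6 | -1=-1→5; -3=-1→3; -4=+1→2*
~ ply 6, O at 2 | -1=-1→1*
~ ply 7, X at 1 | -1=+1→0*
~ ply 8: 0 is terminal -1 (O); from 10 depth 10
compare (O): move=+1 vs pass=-1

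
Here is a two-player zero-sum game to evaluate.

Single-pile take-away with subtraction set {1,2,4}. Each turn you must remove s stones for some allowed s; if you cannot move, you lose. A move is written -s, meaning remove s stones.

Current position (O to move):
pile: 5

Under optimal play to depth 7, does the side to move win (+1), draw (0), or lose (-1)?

value(5, O) = +1

p1 O@[5]: -1[4]-1 -2[3]+1* -4[1]-1
p2 X@[3]: -1[2]-1* -2[1]-1
p3 O@[2]: -1[1]-1 -2[0]+1*
p4 X@[0] terminal -1; root [5] d7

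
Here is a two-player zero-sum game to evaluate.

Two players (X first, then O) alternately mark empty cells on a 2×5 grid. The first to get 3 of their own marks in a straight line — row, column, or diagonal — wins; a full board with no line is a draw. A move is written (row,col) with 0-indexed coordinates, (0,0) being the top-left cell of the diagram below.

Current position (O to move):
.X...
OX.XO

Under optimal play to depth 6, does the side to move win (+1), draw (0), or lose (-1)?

ply 1, O at .X.../OX.XO | (0,0)=-1→OX.../OX.XO*; (0,2)=-1→.XO../OX.XO; (0,3)=-1→.X.O./OX.XO; (0,4)=-1→.X..O/OX.XO; (1,2)=-1→.X.../OXOXO
ply 2, X at OX.../OX.XO | (0,2)=+1→OXX../OX.XO*; (0,3)=+1→OX.X./OX.XO; (0,4)=+0→OX..X/OX.XO; (1,2)=+1→OX.../OXXXO
ply 3, O at OXX../OX.XO | (0,3)=-1→OXXO./OX.XO*; (0,4)=-1→OXX.O/OX.XO; (1,2)=-1→OXX../OXOXO
ply 4, X at OXXO./OX.XO | (0,4)=+0→OXXOX/OX.XO; (1,2)=+1→OXXO./OXXXO*
ply 5: OXXO./OXXXO is terminal -1 (O); from .X.../OX.XO depth 6

value(.X.../OX.XO, O) = -1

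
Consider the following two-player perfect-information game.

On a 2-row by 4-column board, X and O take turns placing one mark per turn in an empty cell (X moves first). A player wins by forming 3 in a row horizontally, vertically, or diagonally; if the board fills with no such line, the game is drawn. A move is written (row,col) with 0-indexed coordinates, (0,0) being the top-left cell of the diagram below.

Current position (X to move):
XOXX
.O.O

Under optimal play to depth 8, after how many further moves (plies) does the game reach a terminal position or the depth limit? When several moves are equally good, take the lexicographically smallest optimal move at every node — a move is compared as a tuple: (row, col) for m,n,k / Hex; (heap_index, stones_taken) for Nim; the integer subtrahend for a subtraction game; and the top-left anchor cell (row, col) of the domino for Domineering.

PV length from [XOXX/.O.O]: 2 plies

p1 X@[XOXX/.O.O]: (1,0)[XOXX/XO.O]-1 (1,2)[XOXX/.OXO]+0*
p2 O@[XOXX/.OXO]: (1,0)[XOXX/OOXO]+0*
p3 X@[XOXX/OOXO] terminal +0; root [XOXX/.O.O] d8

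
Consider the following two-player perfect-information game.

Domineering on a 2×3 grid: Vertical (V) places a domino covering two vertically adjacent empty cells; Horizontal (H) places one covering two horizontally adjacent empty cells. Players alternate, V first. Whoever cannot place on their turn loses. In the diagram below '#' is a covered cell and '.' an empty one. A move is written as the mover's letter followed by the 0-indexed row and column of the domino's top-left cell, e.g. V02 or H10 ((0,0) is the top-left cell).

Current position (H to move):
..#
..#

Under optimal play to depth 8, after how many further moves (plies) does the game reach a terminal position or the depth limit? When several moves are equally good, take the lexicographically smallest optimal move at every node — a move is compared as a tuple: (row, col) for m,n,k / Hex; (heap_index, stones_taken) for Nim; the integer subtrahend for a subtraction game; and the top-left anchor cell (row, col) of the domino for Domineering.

PV length from [..#/..#]: 1 ply

ply 1, H at ..#/..# | H00=+1→###/..#*; H10=+1→..#/###
ply 2: ###/..# is terminal -1 (V); from ..#/..# depth 8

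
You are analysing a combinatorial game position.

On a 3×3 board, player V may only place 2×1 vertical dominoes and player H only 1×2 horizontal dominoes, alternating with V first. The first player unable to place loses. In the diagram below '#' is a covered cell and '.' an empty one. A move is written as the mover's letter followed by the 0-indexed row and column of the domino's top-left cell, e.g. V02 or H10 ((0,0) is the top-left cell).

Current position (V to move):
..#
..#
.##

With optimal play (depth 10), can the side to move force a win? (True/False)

V winning at [..#/..#/.##]: True

p1 V@[..#/..#/.##]: V00[#.#/#.#/.##]+1* V01[.##/.##/.##]+1 V10[..#/#.#/###]-1
p2 H@[#.#/#.#/.##] terminal -1; root [..#/..#/.##] d10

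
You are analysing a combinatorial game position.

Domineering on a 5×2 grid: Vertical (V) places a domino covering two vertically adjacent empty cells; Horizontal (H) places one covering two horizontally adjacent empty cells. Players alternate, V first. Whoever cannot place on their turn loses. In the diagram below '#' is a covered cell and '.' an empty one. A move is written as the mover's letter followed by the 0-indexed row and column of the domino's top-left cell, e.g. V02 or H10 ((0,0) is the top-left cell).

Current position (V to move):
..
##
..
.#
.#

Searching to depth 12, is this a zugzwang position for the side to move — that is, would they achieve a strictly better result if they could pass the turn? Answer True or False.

[../##/../.#/.#] V move#1: V20:-1/../##/#./##/.#*, V30:-1/../##/../##/##
[../##/#./##/.#] H move#2: H00:+1/##/##/#./##/.#*
[##/##/#./##/.#] end (terminal -1, V#3); searched ../##/../.#/.# to 12
if V skipped the turn, H would face:
~ [../##/../.#/.#] H move#1: H00:-1/##/##/../.#/.#, H20:+1/../##/##/.#/.#*
~ [../##/##/.#/.#] V move#2: V30:-1/../##/##/##/##*
~ [../##/##/##/##] H move#3: H00:+1/##/##/##/##/##*
~ [##/##/##/##/##] end (terminal -1, V#4); searched ../##/../.#/.# to 12
compare (V): move=-1 vs pass=-1

zugzwang(../##/../.#/.#, V) = False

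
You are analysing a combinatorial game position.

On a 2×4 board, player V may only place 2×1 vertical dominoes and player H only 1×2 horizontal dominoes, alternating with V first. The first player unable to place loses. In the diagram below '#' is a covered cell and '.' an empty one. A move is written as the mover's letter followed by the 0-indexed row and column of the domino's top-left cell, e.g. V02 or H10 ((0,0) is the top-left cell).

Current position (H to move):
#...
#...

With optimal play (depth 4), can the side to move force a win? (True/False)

p1 H@[#.../#...]: H01[###./#...]+1* H02[#.##/#...]+1 H11[#.../###.]+1 H12[#.../#.##]+1
p2 V@[###./#...]: V03[####/#..#]-1*
p3 H@[####/#..#]: H11[####/####]+1*
p4 V@[####/####] terminal -1; root [#.../#...] d4

H winning at [#.../#...]: True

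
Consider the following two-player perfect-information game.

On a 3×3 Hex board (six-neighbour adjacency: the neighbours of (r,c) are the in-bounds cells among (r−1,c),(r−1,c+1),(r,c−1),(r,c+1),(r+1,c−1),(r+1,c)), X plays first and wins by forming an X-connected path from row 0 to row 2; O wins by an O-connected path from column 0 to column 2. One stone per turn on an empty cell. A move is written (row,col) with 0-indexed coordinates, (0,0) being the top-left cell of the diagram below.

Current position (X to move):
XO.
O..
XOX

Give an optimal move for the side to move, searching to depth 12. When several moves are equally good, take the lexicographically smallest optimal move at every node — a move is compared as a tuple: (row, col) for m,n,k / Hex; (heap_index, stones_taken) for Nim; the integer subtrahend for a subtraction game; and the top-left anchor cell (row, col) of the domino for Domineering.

X's best at [XO./O../XOX]: (0,2)

[XO./O../XOX] X move#1: (0,2):+1/XOX/O../XOX*, (1,1):-1/XO./OX./XOX, (1,2):-1/XO./O.X/XOX
[XOX/O../XOX] O move#2: (1,1):-1/XOX/OO./XOX*, (1,2):-1/XOX/O.O/XOX
[XOX/OO./XOX] X move#3: (1,2):+1/XOX/OOX/XOX*
[XOX/OOX/XOX] end (terminal -1, O#4); searched XO./O../XOX to 12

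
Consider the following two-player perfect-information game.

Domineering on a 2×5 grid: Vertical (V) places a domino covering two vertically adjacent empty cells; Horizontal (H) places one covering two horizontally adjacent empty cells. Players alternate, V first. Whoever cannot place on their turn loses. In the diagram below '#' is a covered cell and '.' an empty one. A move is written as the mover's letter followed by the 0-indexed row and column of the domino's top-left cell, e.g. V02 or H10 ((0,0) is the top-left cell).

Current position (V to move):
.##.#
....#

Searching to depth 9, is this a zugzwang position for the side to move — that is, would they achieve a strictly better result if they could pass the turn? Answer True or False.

[.##.#/....#] V move#1: V00:-1/###.#/#...#*, V03:-1/.####/...##
[###.#/#...#] H move#2: H11:-1/###.#/###.#, H12:+1/###.#/#.###*
[###.#/#.###] end (terminal -1, V#3); searched .##.#/....# to 9
suppose V passes — search the same position with H to move:
pass> [.##.#/....#] H move#1: H10:-1/.##.#/##..#*, H11:-1/.##.#/.##.#, H12:-1/.##.#/..###
pass> [.##.#/##..#] V move#2: V03:+1/.####/##.##*
pass> [.####/##.##] end (terminal -1, H#3); searched .##.#/....# to 9
for V: play -1, pass +1

zugzwang(.##.#/....#, V) = True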